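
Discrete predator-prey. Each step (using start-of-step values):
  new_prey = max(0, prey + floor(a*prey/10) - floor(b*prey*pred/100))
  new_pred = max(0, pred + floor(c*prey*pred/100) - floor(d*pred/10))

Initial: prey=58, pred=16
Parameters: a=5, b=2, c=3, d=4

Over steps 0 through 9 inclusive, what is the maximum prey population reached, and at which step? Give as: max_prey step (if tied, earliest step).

Answer: 69 1

Derivation:
Step 1: prey: 58+29-18=69; pred: 16+27-6=37
Step 2: prey: 69+34-51=52; pred: 37+76-14=99
Step 3: prey: 52+26-102=0; pred: 99+154-39=214
Step 4: prey: 0+0-0=0; pred: 214+0-85=129
Step 5: prey: 0+0-0=0; pred: 129+0-51=78
Step 6: prey: 0+0-0=0; pred: 78+0-31=47
Step 7: prey: 0+0-0=0; pred: 47+0-18=29
Step 8: prey: 0+0-0=0; pred: 29+0-11=18
Step 9: prey: 0+0-0=0; pred: 18+0-7=11
Max prey = 69 at step 1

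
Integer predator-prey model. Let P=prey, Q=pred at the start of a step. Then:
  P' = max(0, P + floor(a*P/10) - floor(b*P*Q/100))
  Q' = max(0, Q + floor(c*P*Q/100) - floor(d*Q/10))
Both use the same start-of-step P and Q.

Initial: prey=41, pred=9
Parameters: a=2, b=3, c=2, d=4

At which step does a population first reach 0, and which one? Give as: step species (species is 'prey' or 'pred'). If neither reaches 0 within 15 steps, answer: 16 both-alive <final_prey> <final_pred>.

Answer: 16 both-alive 3 2

Derivation:
Step 1: prey: 41+8-11=38; pred: 9+7-3=13
Step 2: prey: 38+7-14=31; pred: 13+9-5=17
Step 3: prey: 31+6-15=22; pred: 17+10-6=21
Step 4: prey: 22+4-13=13; pred: 21+9-8=22
Step 5: prey: 13+2-8=7; pred: 22+5-8=19
Step 6: prey: 7+1-3=5; pred: 19+2-7=14
Step 7: prey: 5+1-2=4; pred: 14+1-5=10
Step 8: prey: 4+0-1=3; pred: 10+0-4=6
Step 9: prey: 3+0-0=3; pred: 6+0-2=4
Step 10: prey: 3+0-0=3; pred: 4+0-1=3
Step 11: prey: 3+0-0=3; pred: 3+0-1=2
Step 12: prey: 3+0-0=3; pred: 2+0-0=2
Steps 13-15: state stable at prey=3, pred=2 (no change)
No extinction within 15 steps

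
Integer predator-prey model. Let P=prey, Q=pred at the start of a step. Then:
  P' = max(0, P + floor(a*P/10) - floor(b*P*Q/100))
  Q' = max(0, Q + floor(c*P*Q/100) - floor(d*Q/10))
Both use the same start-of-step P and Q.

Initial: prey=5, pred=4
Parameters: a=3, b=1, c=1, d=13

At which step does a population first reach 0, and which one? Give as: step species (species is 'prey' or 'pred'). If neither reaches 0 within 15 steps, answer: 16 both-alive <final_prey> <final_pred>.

Answer: 1 pred

Derivation:
Step 1: prey: 5+1-0=6; pred: 4+0-5=0
First extinction: pred at step 1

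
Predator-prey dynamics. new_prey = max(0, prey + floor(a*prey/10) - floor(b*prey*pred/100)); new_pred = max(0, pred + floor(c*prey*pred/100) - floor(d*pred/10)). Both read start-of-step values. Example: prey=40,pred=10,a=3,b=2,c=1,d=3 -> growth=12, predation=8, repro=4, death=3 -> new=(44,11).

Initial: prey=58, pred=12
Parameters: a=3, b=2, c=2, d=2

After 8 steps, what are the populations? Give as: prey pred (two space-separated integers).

Step 1: prey: 58+17-13=62; pred: 12+13-2=23
Step 2: prey: 62+18-28=52; pred: 23+28-4=47
Step 3: prey: 52+15-48=19; pred: 47+48-9=86
Step 4: prey: 19+5-32=0; pred: 86+32-17=101
Step 5: prey: 0+0-0=0; pred: 101+0-20=81
Step 6: prey: 0+0-0=0; pred: 81+0-16=65
Step 7: prey: 0+0-0=0; pred: 65+0-13=52
Step 8: prey: 0+0-0=0; pred: 52+0-10=42

Answer: 0 42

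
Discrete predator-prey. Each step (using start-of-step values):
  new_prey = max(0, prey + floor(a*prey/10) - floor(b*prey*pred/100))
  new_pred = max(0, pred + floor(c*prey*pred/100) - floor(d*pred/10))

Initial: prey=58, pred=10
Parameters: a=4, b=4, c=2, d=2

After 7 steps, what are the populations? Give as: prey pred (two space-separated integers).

Step 1: prey: 58+23-23=58; pred: 10+11-2=19
Step 2: prey: 58+23-44=37; pred: 19+22-3=38
Step 3: prey: 37+14-56=0; pred: 38+28-7=59
Step 4: prey: 0+0-0=0; pred: 59+0-11=48
Step 5: prey: 0+0-0=0; pred: 48+0-9=39
Step 6: prey: 0+0-0=0; pred: 39+0-7=32
Step 7: prey: 0+0-0=0; pred: 32+0-6=26

Answer: 0 26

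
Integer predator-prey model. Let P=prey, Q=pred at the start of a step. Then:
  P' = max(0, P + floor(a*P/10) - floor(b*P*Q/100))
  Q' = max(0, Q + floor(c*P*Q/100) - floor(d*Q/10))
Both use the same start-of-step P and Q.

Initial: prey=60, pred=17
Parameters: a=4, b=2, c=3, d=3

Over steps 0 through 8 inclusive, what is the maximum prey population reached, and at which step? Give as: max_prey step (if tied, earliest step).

Step 1: prey: 60+24-20=64; pred: 17+30-5=42
Step 2: prey: 64+25-53=36; pred: 42+80-12=110
Step 3: prey: 36+14-79=0; pred: 110+118-33=195
Step 4: prey: 0+0-0=0; pred: 195+0-58=137
Step 5: prey: 0+0-0=0; pred: 137+0-41=96
Step 6: prey: 0+0-0=0; pred: 96+0-28=68
Step 7: prey: 0+0-0=0; pred: 68+0-20=48
Step 8: prey: 0+0-0=0; pred: 48+0-14=34
Max prey = 64 at step 1

Answer: 64 1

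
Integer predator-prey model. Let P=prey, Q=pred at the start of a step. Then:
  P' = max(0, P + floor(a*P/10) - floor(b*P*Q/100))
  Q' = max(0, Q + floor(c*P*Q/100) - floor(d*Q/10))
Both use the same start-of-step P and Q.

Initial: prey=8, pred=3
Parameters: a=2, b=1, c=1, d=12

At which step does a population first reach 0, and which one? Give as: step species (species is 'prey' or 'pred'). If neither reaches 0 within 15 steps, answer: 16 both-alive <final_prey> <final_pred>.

Step 1: prey: 8+1-0=9; pred: 3+0-3=0
First extinction: pred at step 1

Answer: 1 pred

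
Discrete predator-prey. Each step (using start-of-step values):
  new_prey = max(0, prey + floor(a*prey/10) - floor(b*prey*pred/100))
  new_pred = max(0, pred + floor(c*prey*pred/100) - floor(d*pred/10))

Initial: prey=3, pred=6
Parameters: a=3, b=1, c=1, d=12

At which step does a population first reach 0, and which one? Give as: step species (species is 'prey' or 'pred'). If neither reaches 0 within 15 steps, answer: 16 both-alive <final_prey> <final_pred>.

Step 1: prey: 3+0-0=3; pred: 6+0-7=0
First extinction: pred at step 1

Answer: 1 pred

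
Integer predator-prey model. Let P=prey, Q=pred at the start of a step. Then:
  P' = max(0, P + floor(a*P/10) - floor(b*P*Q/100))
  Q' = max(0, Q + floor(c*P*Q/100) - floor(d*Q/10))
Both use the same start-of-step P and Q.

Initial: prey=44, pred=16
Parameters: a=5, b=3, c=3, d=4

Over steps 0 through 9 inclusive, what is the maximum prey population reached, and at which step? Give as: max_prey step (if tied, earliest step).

Answer: 45 1

Derivation:
Step 1: prey: 44+22-21=45; pred: 16+21-6=31
Step 2: prey: 45+22-41=26; pred: 31+41-12=60
Step 3: prey: 26+13-46=0; pred: 60+46-24=82
Step 4: prey: 0+0-0=0; pred: 82+0-32=50
Step 5: prey: 0+0-0=0; pred: 50+0-20=30
Step 6: prey: 0+0-0=0; pred: 30+0-12=18
Step 7: prey: 0+0-0=0; pred: 18+0-7=11
Step 8: prey: 0+0-0=0; pred: 11+0-4=7
Step 9: prey: 0+0-0=0; pred: 7+0-2=5
Max prey = 45 at step 1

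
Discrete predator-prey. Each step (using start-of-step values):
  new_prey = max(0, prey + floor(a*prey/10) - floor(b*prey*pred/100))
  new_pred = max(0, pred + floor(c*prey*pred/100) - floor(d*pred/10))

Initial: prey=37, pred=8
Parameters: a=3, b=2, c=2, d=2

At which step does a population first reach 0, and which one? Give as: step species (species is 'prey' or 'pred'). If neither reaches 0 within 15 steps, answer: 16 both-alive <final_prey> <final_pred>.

Answer: 6 prey

Derivation:
Step 1: prey: 37+11-5=43; pred: 8+5-1=12
Step 2: prey: 43+12-10=45; pred: 12+10-2=20
Step 3: prey: 45+13-18=40; pred: 20+18-4=34
Step 4: prey: 40+12-27=25; pred: 34+27-6=55
Step 5: prey: 25+7-27=5; pred: 55+27-11=71
Step 6: prey: 5+1-7=0; pred: 71+7-14=64
First extinction: prey at step 6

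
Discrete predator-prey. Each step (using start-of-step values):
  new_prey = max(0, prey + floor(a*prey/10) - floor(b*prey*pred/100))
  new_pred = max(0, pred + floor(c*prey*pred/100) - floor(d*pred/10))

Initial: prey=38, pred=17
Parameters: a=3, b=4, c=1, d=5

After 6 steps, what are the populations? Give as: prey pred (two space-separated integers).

Step 1: prey: 38+11-25=24; pred: 17+6-8=15
Step 2: prey: 24+7-14=17; pred: 15+3-7=11
Step 3: prey: 17+5-7=15; pred: 11+1-5=7
Step 4: prey: 15+4-4=15; pred: 7+1-3=5
Step 5: prey: 15+4-3=16; pred: 5+0-2=3
Step 6: prey: 16+4-1=19; pred: 3+0-1=2

Answer: 19 2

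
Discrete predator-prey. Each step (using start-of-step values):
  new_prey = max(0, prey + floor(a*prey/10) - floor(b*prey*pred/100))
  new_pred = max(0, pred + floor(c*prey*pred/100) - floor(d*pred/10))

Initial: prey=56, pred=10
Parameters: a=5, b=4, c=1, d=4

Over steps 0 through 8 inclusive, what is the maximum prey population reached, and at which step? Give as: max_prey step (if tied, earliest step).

Step 1: prey: 56+28-22=62; pred: 10+5-4=11
Step 2: prey: 62+31-27=66; pred: 11+6-4=13
Step 3: prey: 66+33-34=65; pred: 13+8-5=16
Step 4: prey: 65+32-41=56; pred: 16+10-6=20
Step 5: prey: 56+28-44=40; pred: 20+11-8=23
Step 6: prey: 40+20-36=24; pred: 23+9-9=23
Step 7: prey: 24+12-22=14; pred: 23+5-9=19
Step 8: prey: 14+7-10=11; pred: 19+2-7=14
Max prey = 66 at step 2

Answer: 66 2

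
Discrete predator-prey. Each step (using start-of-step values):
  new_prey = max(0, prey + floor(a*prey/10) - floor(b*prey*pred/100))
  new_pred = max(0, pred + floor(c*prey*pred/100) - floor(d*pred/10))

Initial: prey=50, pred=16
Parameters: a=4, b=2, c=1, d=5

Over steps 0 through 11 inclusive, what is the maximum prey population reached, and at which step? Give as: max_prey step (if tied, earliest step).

Answer: 68 5

Derivation:
Step 1: prey: 50+20-16=54; pred: 16+8-8=16
Step 2: prey: 54+21-17=58; pred: 16+8-8=16
Step 3: prey: 58+23-18=63; pred: 16+9-8=17
Step 4: prey: 63+25-21=67; pred: 17+10-8=19
Step 5: prey: 67+26-25=68; pred: 19+12-9=22
Step 6: prey: 68+27-29=66; pred: 22+14-11=25
Step 7: prey: 66+26-33=59; pred: 25+16-12=29
Step 8: prey: 59+23-34=48; pred: 29+17-14=32
Step 9: prey: 48+19-30=37; pred: 32+15-16=31
Step 10: prey: 37+14-22=29; pred: 31+11-15=27
Step 11: prey: 29+11-15=25; pred: 27+7-13=21
Max prey = 68 at step 5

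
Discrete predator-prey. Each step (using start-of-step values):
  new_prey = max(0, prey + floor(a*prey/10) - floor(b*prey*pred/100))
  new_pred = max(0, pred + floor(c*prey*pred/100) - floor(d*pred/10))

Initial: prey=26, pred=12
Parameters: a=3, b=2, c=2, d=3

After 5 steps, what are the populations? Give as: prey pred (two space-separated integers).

Step 1: prey: 26+7-6=27; pred: 12+6-3=15
Step 2: prey: 27+8-8=27; pred: 15+8-4=19
Step 3: prey: 27+8-10=25; pred: 19+10-5=24
Step 4: prey: 25+7-12=20; pred: 24+12-7=29
Step 5: prey: 20+6-11=15; pred: 29+11-8=32

Answer: 15 32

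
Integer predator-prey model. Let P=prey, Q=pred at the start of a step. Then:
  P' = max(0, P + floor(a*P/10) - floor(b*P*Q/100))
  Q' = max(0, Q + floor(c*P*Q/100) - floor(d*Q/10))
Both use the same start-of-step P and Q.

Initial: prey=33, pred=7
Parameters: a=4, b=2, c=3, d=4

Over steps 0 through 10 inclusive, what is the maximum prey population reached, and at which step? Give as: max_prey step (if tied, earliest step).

Step 1: prey: 33+13-4=42; pred: 7+6-2=11
Step 2: prey: 42+16-9=49; pred: 11+13-4=20
Step 3: prey: 49+19-19=49; pred: 20+29-8=41
Step 4: prey: 49+19-40=28; pred: 41+60-16=85
Step 5: prey: 28+11-47=0; pred: 85+71-34=122
Step 6: prey: 0+0-0=0; pred: 122+0-48=74
Step 7: prey: 0+0-0=0; pred: 74+0-29=45
Step 8: prey: 0+0-0=0; pred: 45+0-18=27
Step 9: prey: 0+0-0=0; pred: 27+0-10=17
Step 10: prey: 0+0-0=0; pred: 17+0-6=11
Max prey = 49 at step 2

Answer: 49 2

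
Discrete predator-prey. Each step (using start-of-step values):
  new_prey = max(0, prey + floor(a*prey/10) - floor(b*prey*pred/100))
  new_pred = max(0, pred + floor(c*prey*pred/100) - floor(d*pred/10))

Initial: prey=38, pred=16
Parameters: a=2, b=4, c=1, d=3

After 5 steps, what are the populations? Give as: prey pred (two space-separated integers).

Answer: 3 7

Derivation:
Step 1: prey: 38+7-24=21; pred: 16+6-4=18
Step 2: prey: 21+4-15=10; pred: 18+3-5=16
Step 3: prey: 10+2-6=6; pred: 16+1-4=13
Step 4: prey: 6+1-3=4; pred: 13+0-3=10
Step 5: prey: 4+0-1=3; pred: 10+0-3=7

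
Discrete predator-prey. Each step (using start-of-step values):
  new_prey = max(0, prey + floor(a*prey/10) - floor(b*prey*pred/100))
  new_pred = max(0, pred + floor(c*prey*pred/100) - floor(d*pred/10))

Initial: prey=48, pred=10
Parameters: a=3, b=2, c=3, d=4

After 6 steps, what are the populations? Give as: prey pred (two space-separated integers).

Answer: 0 39

Derivation:
Step 1: prey: 48+14-9=53; pred: 10+14-4=20
Step 2: prey: 53+15-21=47; pred: 20+31-8=43
Step 3: prey: 47+14-40=21; pred: 43+60-17=86
Step 4: prey: 21+6-36=0; pred: 86+54-34=106
Step 5: prey: 0+0-0=0; pred: 106+0-42=64
Step 6: prey: 0+0-0=0; pred: 64+0-25=39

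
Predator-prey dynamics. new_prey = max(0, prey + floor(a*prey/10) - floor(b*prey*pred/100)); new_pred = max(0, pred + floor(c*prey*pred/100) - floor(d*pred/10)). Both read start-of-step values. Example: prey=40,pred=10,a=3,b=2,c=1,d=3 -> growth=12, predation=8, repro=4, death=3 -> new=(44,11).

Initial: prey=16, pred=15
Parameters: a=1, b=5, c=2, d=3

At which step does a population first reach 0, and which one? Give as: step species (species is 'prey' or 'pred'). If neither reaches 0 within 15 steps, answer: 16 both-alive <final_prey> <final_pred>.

Step 1: prey: 16+1-12=5; pred: 15+4-4=15
Step 2: prey: 5+0-3=2; pred: 15+1-4=12
Step 3: prey: 2+0-1=1; pred: 12+0-3=9
Step 4: prey: 1+0-0=1; pred: 9+0-2=7
Step 5: prey: 1+0-0=1; pred: 7+0-2=5
Step 6: prey: 1+0-0=1; pred: 5+0-1=4
Step 7: prey: 1+0-0=1; pred: 4+0-1=3
Step 8: prey: 1+0-0=1; pred: 3+0-0=3
Steps 9-15: state stable at prey=1, pred=3 (no change)
No extinction within 15 steps

Answer: 16 both-alive 1 3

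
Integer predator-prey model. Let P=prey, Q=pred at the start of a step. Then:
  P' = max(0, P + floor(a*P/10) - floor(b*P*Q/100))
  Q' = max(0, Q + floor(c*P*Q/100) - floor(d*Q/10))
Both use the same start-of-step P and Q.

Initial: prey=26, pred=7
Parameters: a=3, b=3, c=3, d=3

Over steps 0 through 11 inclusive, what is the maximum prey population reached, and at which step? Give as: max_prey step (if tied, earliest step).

Answer: 28 1

Derivation:
Step 1: prey: 26+7-5=28; pred: 7+5-2=10
Step 2: prey: 28+8-8=28; pred: 10+8-3=15
Step 3: prey: 28+8-12=24; pred: 15+12-4=23
Step 4: prey: 24+7-16=15; pred: 23+16-6=33
Step 5: prey: 15+4-14=5; pred: 33+14-9=38
Step 6: prey: 5+1-5=1; pred: 38+5-11=32
Step 7: prey: 1+0-0=1; pred: 32+0-9=23
Step 8: prey: 1+0-0=1; pred: 23+0-6=17
Step 9: prey: 1+0-0=1; pred: 17+0-5=12
Step 10: prey: 1+0-0=1; pred: 12+0-3=9
Step 11: prey: 1+0-0=1; pred: 9+0-2=7
Max prey = 28 at step 1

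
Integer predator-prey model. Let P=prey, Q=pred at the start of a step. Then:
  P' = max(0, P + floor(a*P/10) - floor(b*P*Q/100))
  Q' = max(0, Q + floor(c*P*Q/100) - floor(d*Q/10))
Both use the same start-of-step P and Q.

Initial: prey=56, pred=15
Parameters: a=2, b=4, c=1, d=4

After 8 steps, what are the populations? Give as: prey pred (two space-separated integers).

Step 1: prey: 56+11-33=34; pred: 15+8-6=17
Step 2: prey: 34+6-23=17; pred: 17+5-6=16
Step 3: prey: 17+3-10=10; pred: 16+2-6=12
Step 4: prey: 10+2-4=8; pred: 12+1-4=9
Step 5: prey: 8+1-2=7; pred: 9+0-3=6
Step 6: prey: 7+1-1=7; pred: 6+0-2=4
Step 7: prey: 7+1-1=7; pred: 4+0-1=3
Step 8: prey: 7+1-0=8; pred: 3+0-1=2

Answer: 8 2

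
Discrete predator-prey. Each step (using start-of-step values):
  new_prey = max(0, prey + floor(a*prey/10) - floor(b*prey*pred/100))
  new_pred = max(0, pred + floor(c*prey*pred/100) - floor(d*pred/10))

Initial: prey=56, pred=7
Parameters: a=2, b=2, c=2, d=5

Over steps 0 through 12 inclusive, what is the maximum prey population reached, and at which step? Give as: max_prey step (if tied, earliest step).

Step 1: prey: 56+11-7=60; pred: 7+7-3=11
Step 2: prey: 60+12-13=59; pred: 11+13-5=19
Step 3: prey: 59+11-22=48; pred: 19+22-9=32
Step 4: prey: 48+9-30=27; pred: 32+30-16=46
Step 5: prey: 27+5-24=8; pred: 46+24-23=47
Step 6: prey: 8+1-7=2; pred: 47+7-23=31
Step 7: prey: 2+0-1=1; pred: 31+1-15=17
Step 8: prey: 1+0-0=1; pred: 17+0-8=9
Step 9: prey: 1+0-0=1; pred: 9+0-4=5
Step 10: prey: 1+0-0=1; pred: 5+0-2=3
Step 11: prey: 1+0-0=1; pred: 3+0-1=2
Step 12: prey: 1+0-0=1; pred: 2+0-1=1
Max prey = 60 at step 1

Answer: 60 1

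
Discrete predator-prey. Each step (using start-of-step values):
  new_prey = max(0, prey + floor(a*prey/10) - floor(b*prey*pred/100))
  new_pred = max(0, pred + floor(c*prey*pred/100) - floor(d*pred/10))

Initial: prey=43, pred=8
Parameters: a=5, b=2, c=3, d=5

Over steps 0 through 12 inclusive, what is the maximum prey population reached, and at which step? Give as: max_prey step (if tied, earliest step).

Answer: 71 2

Derivation:
Step 1: prey: 43+21-6=58; pred: 8+10-4=14
Step 2: prey: 58+29-16=71; pred: 14+24-7=31
Step 3: prey: 71+35-44=62; pred: 31+66-15=82
Step 4: prey: 62+31-101=0; pred: 82+152-41=193
Step 5: prey: 0+0-0=0; pred: 193+0-96=97
Step 6: prey: 0+0-0=0; pred: 97+0-48=49
Step 7: prey: 0+0-0=0; pred: 49+0-24=25
Step 8: prey: 0+0-0=0; pred: 25+0-12=13
Step 9: prey: 0+0-0=0; pred: 13+0-6=7
Step 10: prey: 0+0-0=0; pred: 7+0-3=4
Step 11: prey: 0+0-0=0; pred: 4+0-2=2
Step 12: prey: 0+0-0=0; pred: 2+0-1=1
Max prey = 71 at step 2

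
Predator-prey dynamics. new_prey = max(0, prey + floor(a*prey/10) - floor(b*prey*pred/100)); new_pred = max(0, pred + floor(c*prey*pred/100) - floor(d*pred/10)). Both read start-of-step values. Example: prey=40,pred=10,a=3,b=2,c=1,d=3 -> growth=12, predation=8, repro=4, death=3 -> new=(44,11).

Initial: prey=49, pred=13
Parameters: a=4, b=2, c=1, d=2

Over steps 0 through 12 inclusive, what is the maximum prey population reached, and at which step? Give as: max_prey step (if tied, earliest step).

Answer: 59 2

Derivation:
Step 1: prey: 49+19-12=56; pred: 13+6-2=17
Step 2: prey: 56+22-19=59; pred: 17+9-3=23
Step 3: prey: 59+23-27=55; pred: 23+13-4=32
Step 4: prey: 55+22-35=42; pred: 32+17-6=43
Step 5: prey: 42+16-36=22; pred: 43+18-8=53
Step 6: prey: 22+8-23=7; pred: 53+11-10=54
Step 7: prey: 7+2-7=2; pred: 54+3-10=47
Step 8: prey: 2+0-1=1; pred: 47+0-9=38
Step 9: prey: 1+0-0=1; pred: 38+0-7=31
Step 10: prey: 1+0-0=1; pred: 31+0-6=25
Step 11: prey: 1+0-0=1; pred: 25+0-5=20
Step 12: prey: 1+0-0=1; pred: 20+0-4=16
Max prey = 59 at step 2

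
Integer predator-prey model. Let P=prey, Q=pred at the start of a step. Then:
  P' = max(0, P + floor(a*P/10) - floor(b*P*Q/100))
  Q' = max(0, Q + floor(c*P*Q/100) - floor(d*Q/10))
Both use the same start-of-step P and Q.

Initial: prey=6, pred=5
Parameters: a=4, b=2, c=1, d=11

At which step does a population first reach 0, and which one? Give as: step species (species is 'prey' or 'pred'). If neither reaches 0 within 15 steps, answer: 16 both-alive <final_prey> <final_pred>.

Answer: 1 pred

Derivation:
Step 1: prey: 6+2-0=8; pred: 5+0-5=0
First extinction: pred at step 1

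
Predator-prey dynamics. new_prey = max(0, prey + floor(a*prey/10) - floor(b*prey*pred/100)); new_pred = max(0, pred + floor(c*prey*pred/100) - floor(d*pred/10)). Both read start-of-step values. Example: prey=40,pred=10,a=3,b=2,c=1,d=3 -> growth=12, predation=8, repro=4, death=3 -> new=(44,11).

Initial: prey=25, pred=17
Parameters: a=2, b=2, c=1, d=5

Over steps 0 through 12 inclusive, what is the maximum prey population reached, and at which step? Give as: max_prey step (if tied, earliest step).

Step 1: prey: 25+5-8=22; pred: 17+4-8=13
Step 2: prey: 22+4-5=21; pred: 13+2-6=9
Step 3: prey: 21+4-3=22; pred: 9+1-4=6
Step 4: prey: 22+4-2=24; pred: 6+1-3=4
Step 5: prey: 24+4-1=27; pred: 4+0-2=2
Step 6: prey: 27+5-1=31; pred: 2+0-1=1
Step 7: prey: 31+6-0=37; pred: 1+0-0=1
Step 8: prey: 37+7-0=44; pred: 1+0-0=1
Step 9: prey: 44+8-0=52; pred: 1+0-0=1
Step 10: prey: 52+10-1=61; pred: 1+0-0=1
Step 11: prey: 61+12-1=72; pred: 1+0-0=1
Step 12: prey: 72+14-1=85; pred: 1+0-0=1
Max prey = 85 at step 12

Answer: 85 12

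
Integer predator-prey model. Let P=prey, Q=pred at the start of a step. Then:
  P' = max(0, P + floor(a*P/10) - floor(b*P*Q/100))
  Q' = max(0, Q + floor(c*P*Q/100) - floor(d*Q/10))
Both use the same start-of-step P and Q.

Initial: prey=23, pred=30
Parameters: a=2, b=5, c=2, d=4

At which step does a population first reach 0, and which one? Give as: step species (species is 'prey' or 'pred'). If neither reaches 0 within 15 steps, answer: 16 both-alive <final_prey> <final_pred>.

Step 1: prey: 23+4-34=0; pred: 30+13-12=31
First extinction: prey at step 1

Answer: 1 prey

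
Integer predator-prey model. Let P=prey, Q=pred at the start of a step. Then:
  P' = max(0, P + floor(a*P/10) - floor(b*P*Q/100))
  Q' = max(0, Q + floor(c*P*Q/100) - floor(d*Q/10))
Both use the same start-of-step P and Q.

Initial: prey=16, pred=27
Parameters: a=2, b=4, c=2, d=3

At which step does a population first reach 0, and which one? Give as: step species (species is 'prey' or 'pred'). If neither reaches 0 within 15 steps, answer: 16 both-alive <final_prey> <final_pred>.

Step 1: prey: 16+3-17=2; pred: 27+8-8=27
Step 2: prey: 2+0-2=0; pred: 27+1-8=20
First extinction: prey at step 2

Answer: 2 prey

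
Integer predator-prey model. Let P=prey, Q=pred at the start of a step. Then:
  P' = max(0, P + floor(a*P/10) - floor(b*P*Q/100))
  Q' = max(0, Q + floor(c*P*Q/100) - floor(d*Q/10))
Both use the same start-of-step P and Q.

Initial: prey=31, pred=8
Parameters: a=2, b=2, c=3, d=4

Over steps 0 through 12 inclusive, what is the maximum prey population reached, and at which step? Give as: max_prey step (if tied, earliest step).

Step 1: prey: 31+6-4=33; pred: 8+7-3=12
Step 2: prey: 33+6-7=32; pred: 12+11-4=19
Step 3: prey: 32+6-12=26; pred: 19+18-7=30
Step 4: prey: 26+5-15=16; pred: 30+23-12=41
Step 5: prey: 16+3-13=6; pred: 41+19-16=44
Step 6: prey: 6+1-5=2; pred: 44+7-17=34
Step 7: prey: 2+0-1=1; pred: 34+2-13=23
Step 8: prey: 1+0-0=1; pred: 23+0-9=14
Step 9: prey: 1+0-0=1; pred: 14+0-5=9
Step 10: prey: 1+0-0=1; pred: 9+0-3=6
Step 11: prey: 1+0-0=1; pred: 6+0-2=4
Step 12: prey: 1+0-0=1; pred: 4+0-1=3
Max prey = 33 at step 1

Answer: 33 1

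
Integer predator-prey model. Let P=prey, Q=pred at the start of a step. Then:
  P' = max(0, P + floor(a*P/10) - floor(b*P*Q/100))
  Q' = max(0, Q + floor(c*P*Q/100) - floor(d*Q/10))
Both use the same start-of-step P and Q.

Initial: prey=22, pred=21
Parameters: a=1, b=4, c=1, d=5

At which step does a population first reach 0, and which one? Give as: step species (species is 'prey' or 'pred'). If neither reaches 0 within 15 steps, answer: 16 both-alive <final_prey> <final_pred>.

Answer: 16 both-alive 3 1

Derivation:
Step 1: prey: 22+2-18=6; pred: 21+4-10=15
Step 2: prey: 6+0-3=3; pred: 15+0-7=8
Step 3: prey: 3+0-0=3; pred: 8+0-4=4
Step 4: prey: 3+0-0=3; pred: 4+0-2=2
Step 5: prey: 3+0-0=3; pred: 2+0-1=1
Step 6: prey: 3+0-0=3; pred: 1+0-0=1
Steps 7-15: state stable at prey=3, pred=1 (no change)
No extinction within 15 steps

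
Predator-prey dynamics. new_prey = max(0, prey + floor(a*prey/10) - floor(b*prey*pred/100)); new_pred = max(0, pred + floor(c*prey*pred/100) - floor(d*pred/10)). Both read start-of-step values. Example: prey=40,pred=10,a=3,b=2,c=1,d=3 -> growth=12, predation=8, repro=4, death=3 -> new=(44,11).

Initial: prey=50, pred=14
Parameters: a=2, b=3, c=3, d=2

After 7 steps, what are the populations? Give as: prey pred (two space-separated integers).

Step 1: prey: 50+10-21=39; pred: 14+21-2=33
Step 2: prey: 39+7-38=8; pred: 33+38-6=65
Step 3: prey: 8+1-15=0; pred: 65+15-13=67
Step 4: prey: 0+0-0=0; pred: 67+0-13=54
Step 5: prey: 0+0-0=0; pred: 54+0-10=44
Step 6: prey: 0+0-0=0; pred: 44+0-8=36
Step 7: prey: 0+0-0=0; pred: 36+0-7=29

Answer: 0 29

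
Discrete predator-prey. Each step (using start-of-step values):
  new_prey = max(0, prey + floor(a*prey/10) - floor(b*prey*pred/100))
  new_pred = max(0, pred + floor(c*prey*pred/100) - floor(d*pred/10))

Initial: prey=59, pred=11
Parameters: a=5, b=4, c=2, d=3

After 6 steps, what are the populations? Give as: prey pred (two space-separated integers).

Step 1: prey: 59+29-25=63; pred: 11+12-3=20
Step 2: prey: 63+31-50=44; pred: 20+25-6=39
Step 3: prey: 44+22-68=0; pred: 39+34-11=62
Step 4: prey: 0+0-0=0; pred: 62+0-18=44
Step 5: prey: 0+0-0=0; pred: 44+0-13=31
Step 6: prey: 0+0-0=0; pred: 31+0-9=22

Answer: 0 22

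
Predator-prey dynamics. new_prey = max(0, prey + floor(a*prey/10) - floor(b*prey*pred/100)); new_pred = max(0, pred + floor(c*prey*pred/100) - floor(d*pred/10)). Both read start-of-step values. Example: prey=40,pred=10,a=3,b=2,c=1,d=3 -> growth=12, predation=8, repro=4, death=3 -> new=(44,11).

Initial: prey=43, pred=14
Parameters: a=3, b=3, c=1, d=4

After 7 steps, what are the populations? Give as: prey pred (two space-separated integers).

Step 1: prey: 43+12-18=37; pred: 14+6-5=15
Step 2: prey: 37+11-16=32; pred: 15+5-6=14
Step 3: prey: 32+9-13=28; pred: 14+4-5=13
Step 4: prey: 28+8-10=26; pred: 13+3-5=11
Step 5: prey: 26+7-8=25; pred: 11+2-4=9
Step 6: prey: 25+7-6=26; pred: 9+2-3=8
Step 7: prey: 26+7-6=27; pred: 8+2-3=7

Answer: 27 7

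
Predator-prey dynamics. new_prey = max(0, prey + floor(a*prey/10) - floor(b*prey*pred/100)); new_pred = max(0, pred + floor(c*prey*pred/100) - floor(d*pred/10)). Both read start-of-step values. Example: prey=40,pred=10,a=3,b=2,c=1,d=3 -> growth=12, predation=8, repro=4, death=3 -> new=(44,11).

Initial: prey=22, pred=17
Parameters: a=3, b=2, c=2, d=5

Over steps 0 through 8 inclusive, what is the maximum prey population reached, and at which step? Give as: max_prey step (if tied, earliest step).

Answer: 30 8

Derivation:
Step 1: prey: 22+6-7=21; pred: 17+7-8=16
Step 2: prey: 21+6-6=21; pred: 16+6-8=14
Step 3: prey: 21+6-5=22; pred: 14+5-7=12
Step 4: prey: 22+6-5=23; pred: 12+5-6=11
Step 5: prey: 23+6-5=24; pred: 11+5-5=11
Step 6: prey: 24+7-5=26; pred: 11+5-5=11
Step 7: prey: 26+7-5=28; pred: 11+5-5=11
Step 8: prey: 28+8-6=30; pred: 11+6-5=12
Max prey = 30 at step 8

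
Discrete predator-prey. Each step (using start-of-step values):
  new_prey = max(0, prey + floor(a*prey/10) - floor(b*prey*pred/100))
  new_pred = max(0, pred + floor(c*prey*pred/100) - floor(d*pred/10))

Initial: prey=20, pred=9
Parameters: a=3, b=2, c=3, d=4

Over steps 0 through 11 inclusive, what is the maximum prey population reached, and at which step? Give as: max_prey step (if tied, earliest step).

Answer: 25 3

Derivation:
Step 1: prey: 20+6-3=23; pred: 9+5-3=11
Step 2: prey: 23+6-5=24; pred: 11+7-4=14
Step 3: prey: 24+7-6=25; pred: 14+10-5=19
Step 4: prey: 25+7-9=23; pred: 19+14-7=26
Step 5: prey: 23+6-11=18; pred: 26+17-10=33
Step 6: prey: 18+5-11=12; pred: 33+17-13=37
Step 7: prey: 12+3-8=7; pred: 37+13-14=36
Step 8: prey: 7+2-5=4; pred: 36+7-14=29
Step 9: prey: 4+1-2=3; pred: 29+3-11=21
Step 10: prey: 3+0-1=2; pred: 21+1-8=14
Step 11: prey: 2+0-0=2; pred: 14+0-5=9
Max prey = 25 at step 3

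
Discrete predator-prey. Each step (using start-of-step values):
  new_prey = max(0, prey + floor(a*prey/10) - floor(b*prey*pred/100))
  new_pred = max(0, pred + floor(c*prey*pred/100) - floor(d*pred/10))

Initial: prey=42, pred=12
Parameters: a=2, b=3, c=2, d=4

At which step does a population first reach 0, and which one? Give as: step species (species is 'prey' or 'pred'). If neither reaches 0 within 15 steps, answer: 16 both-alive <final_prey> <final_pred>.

Answer: 16 both-alive 2 2

Derivation:
Step 1: prey: 42+8-15=35; pred: 12+10-4=18
Step 2: prey: 35+7-18=24; pred: 18+12-7=23
Step 3: prey: 24+4-16=12; pred: 23+11-9=25
Step 4: prey: 12+2-9=5; pred: 25+6-10=21
Step 5: prey: 5+1-3=3; pred: 21+2-8=15
Step 6: prey: 3+0-1=2; pred: 15+0-6=9
Step 7: prey: 2+0-0=2; pred: 9+0-3=6
Step 8: prey: 2+0-0=2; pred: 6+0-2=4
Step 9: prey: 2+0-0=2; pred: 4+0-1=3
Step 10: prey: 2+0-0=2; pred: 3+0-1=2
Step 11: prey: 2+0-0=2; pred: 2+0-0=2
Steps 12-15: state stable at prey=2, pred=2 (no change)
No extinction within 15 steps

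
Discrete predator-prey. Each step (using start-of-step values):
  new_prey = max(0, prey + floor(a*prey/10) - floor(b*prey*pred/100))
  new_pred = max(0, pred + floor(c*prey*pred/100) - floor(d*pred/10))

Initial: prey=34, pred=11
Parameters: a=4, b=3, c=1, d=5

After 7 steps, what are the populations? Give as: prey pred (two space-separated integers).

Step 1: prey: 34+13-11=36; pred: 11+3-5=9
Step 2: prey: 36+14-9=41; pred: 9+3-4=8
Step 3: prey: 41+16-9=48; pred: 8+3-4=7
Step 4: prey: 48+19-10=57; pred: 7+3-3=7
Step 5: prey: 57+22-11=68; pred: 7+3-3=7
Step 6: prey: 68+27-14=81; pred: 7+4-3=8
Step 7: prey: 81+32-19=94; pred: 8+6-4=10

Answer: 94 10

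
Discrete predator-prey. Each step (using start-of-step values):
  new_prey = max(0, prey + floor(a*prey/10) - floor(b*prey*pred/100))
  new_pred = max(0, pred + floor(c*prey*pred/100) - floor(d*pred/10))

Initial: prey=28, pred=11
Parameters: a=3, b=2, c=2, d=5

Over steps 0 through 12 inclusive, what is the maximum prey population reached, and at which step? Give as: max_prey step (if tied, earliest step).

Answer: 33 3

Derivation:
Step 1: prey: 28+8-6=30; pred: 11+6-5=12
Step 2: prey: 30+9-7=32; pred: 12+7-6=13
Step 3: prey: 32+9-8=33; pred: 13+8-6=15
Step 4: prey: 33+9-9=33; pred: 15+9-7=17
Step 5: prey: 33+9-11=31; pred: 17+11-8=20
Step 6: prey: 31+9-12=28; pred: 20+12-10=22
Step 7: prey: 28+8-12=24; pred: 22+12-11=23
Step 8: prey: 24+7-11=20; pred: 23+11-11=23
Step 9: prey: 20+6-9=17; pred: 23+9-11=21
Step 10: prey: 17+5-7=15; pred: 21+7-10=18
Step 11: prey: 15+4-5=14; pred: 18+5-9=14
Step 12: prey: 14+4-3=15; pred: 14+3-7=10
Max prey = 33 at step 3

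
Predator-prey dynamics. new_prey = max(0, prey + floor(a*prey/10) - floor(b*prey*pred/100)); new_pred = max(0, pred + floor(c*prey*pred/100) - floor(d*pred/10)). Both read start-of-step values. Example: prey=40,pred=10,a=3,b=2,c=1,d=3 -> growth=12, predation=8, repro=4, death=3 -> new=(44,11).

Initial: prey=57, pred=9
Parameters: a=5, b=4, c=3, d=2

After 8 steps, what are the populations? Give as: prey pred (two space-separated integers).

Answer: 0 42

Derivation:
Step 1: prey: 57+28-20=65; pred: 9+15-1=23
Step 2: prey: 65+32-59=38; pred: 23+44-4=63
Step 3: prey: 38+19-95=0; pred: 63+71-12=122
Step 4: prey: 0+0-0=0; pred: 122+0-24=98
Step 5: prey: 0+0-0=0; pred: 98+0-19=79
Step 6: prey: 0+0-0=0; pred: 79+0-15=64
Step 7: prey: 0+0-0=0; pred: 64+0-12=52
Step 8: prey: 0+0-0=0; pred: 52+0-10=42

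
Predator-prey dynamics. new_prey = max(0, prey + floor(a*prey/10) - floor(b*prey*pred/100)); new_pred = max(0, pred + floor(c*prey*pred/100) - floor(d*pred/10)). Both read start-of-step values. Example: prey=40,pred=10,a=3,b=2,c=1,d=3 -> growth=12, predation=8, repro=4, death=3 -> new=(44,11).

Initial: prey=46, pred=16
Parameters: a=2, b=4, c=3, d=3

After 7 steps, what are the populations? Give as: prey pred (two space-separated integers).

Step 1: prey: 46+9-29=26; pred: 16+22-4=34
Step 2: prey: 26+5-35=0; pred: 34+26-10=50
Step 3: prey: 0+0-0=0; pred: 50+0-15=35
Step 4: prey: 0+0-0=0; pred: 35+0-10=25
Step 5: prey: 0+0-0=0; pred: 25+0-7=18
Step 6: prey: 0+0-0=0; pred: 18+0-5=13
Step 7: prey: 0+0-0=0; pred: 13+0-3=10

Answer: 0 10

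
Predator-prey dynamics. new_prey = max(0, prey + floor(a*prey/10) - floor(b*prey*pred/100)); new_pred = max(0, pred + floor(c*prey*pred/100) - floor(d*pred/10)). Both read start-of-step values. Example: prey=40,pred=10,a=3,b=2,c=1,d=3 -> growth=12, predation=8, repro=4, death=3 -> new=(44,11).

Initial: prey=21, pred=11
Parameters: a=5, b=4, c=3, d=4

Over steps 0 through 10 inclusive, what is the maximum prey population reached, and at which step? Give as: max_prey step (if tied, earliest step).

Answer: 22 1

Derivation:
Step 1: prey: 21+10-9=22; pred: 11+6-4=13
Step 2: prey: 22+11-11=22; pred: 13+8-5=16
Step 3: prey: 22+11-14=19; pred: 16+10-6=20
Step 4: prey: 19+9-15=13; pred: 20+11-8=23
Step 5: prey: 13+6-11=8; pred: 23+8-9=22
Step 6: prey: 8+4-7=5; pred: 22+5-8=19
Step 7: prey: 5+2-3=4; pred: 19+2-7=14
Step 8: prey: 4+2-2=4; pred: 14+1-5=10
Step 9: prey: 4+2-1=5; pred: 10+1-4=7
Step 10: prey: 5+2-1=6; pred: 7+1-2=6
Max prey = 22 at step 1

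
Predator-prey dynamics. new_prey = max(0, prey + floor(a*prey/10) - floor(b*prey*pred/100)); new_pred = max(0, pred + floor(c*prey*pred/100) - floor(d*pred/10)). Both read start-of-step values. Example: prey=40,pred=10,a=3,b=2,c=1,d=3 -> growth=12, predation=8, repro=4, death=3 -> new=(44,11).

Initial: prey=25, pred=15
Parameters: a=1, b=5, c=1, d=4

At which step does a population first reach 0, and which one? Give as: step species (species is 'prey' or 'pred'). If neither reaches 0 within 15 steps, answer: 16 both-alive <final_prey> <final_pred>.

Step 1: prey: 25+2-18=9; pred: 15+3-6=12
Step 2: prey: 9+0-5=4; pred: 12+1-4=9
Step 3: prey: 4+0-1=3; pred: 9+0-3=6
Step 4: prey: 3+0-0=3; pred: 6+0-2=4
Step 5: prey: 3+0-0=3; pred: 4+0-1=3
Step 6: prey: 3+0-0=3; pred: 3+0-1=2
Step 7: prey: 3+0-0=3; pred: 2+0-0=2
Steps 8-15: state stable at prey=3, pred=2 (no change)
No extinction within 15 steps

Answer: 16 both-alive 3 2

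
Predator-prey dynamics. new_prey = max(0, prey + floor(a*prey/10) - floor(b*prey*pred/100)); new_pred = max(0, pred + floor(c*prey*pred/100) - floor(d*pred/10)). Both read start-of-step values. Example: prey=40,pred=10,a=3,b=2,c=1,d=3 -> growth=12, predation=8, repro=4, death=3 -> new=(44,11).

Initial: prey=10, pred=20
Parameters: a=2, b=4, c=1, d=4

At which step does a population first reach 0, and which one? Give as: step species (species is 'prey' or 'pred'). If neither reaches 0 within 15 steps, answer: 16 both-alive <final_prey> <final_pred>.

Step 1: prey: 10+2-8=4; pred: 20+2-8=14
Step 2: prey: 4+0-2=2; pred: 14+0-5=9
Step 3: prey: 2+0-0=2; pred: 9+0-3=6
Step 4: prey: 2+0-0=2; pred: 6+0-2=4
Step 5: prey: 2+0-0=2; pred: 4+0-1=3
Step 6: prey: 2+0-0=2; pred: 3+0-1=2
Step 7: prey: 2+0-0=2; pred: 2+0-0=2
Steps 8-15: state stable at prey=2, pred=2 (no change)
No extinction within 15 steps

Answer: 16 both-alive 2 2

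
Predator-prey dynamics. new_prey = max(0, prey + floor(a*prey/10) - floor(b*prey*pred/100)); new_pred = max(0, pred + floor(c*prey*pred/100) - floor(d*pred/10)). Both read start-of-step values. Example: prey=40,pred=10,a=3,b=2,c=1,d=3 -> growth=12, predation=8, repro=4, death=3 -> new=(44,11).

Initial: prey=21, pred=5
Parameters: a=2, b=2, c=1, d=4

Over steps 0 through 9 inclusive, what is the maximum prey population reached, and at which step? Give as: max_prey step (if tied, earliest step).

Answer: 75 9

Derivation:
Step 1: prey: 21+4-2=23; pred: 5+1-2=4
Step 2: prey: 23+4-1=26; pred: 4+0-1=3
Step 3: prey: 26+5-1=30; pred: 3+0-1=2
Step 4: prey: 30+6-1=35; pred: 2+0-0=2
Step 5: prey: 35+7-1=41; pred: 2+0-0=2
Step 6: prey: 41+8-1=48; pred: 2+0-0=2
Step 7: prey: 48+9-1=56; pred: 2+0-0=2
Step 8: prey: 56+11-2=65; pred: 2+1-0=3
Step 9: prey: 65+13-3=75; pred: 3+1-1=3
Max prey = 75 at step 9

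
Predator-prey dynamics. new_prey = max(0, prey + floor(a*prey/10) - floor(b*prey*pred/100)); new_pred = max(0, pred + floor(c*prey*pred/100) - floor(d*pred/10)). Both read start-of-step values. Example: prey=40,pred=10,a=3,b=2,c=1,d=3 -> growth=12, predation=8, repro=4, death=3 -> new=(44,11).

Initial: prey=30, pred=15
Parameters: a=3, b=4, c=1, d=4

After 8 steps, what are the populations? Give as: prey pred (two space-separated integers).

Answer: 30 2

Derivation:
Step 1: prey: 30+9-18=21; pred: 15+4-6=13
Step 2: prey: 21+6-10=17; pred: 13+2-5=10
Step 3: prey: 17+5-6=16; pred: 10+1-4=7
Step 4: prey: 16+4-4=16; pred: 7+1-2=6
Step 5: prey: 16+4-3=17; pred: 6+0-2=4
Step 6: prey: 17+5-2=20; pred: 4+0-1=3
Step 7: prey: 20+6-2=24; pred: 3+0-1=2
Step 8: prey: 24+7-1=30; pred: 2+0-0=2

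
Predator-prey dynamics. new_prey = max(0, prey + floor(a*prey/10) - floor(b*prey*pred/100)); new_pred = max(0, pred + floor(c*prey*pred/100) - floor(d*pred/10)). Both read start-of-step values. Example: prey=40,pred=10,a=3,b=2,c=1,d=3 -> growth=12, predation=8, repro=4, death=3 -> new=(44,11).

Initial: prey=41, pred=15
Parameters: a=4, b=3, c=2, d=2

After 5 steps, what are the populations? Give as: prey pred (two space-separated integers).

Answer: 0 38

Derivation:
Step 1: prey: 41+16-18=39; pred: 15+12-3=24
Step 2: prey: 39+15-28=26; pred: 24+18-4=38
Step 3: prey: 26+10-29=7; pred: 38+19-7=50
Step 4: prey: 7+2-10=0; pred: 50+7-10=47
Step 5: prey: 0+0-0=0; pred: 47+0-9=38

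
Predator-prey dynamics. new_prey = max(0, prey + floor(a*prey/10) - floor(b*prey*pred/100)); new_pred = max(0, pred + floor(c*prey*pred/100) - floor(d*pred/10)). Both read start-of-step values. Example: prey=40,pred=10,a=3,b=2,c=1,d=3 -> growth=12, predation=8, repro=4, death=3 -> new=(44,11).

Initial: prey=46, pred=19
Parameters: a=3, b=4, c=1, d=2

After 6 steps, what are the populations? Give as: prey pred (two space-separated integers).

Answer: 1 13

Derivation:
Step 1: prey: 46+13-34=25; pred: 19+8-3=24
Step 2: prey: 25+7-24=8; pred: 24+6-4=26
Step 3: prey: 8+2-8=2; pred: 26+2-5=23
Step 4: prey: 2+0-1=1; pred: 23+0-4=19
Step 5: prey: 1+0-0=1; pred: 19+0-3=16
Step 6: prey: 1+0-0=1; pred: 16+0-3=13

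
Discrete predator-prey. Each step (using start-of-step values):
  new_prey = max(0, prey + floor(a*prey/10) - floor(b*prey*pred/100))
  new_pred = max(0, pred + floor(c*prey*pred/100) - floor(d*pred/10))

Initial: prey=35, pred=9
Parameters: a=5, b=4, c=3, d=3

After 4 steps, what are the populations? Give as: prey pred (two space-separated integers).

Answer: 0 52

Derivation:
Step 1: prey: 35+17-12=40; pred: 9+9-2=16
Step 2: prey: 40+20-25=35; pred: 16+19-4=31
Step 3: prey: 35+17-43=9; pred: 31+32-9=54
Step 4: prey: 9+4-19=0; pred: 54+14-16=52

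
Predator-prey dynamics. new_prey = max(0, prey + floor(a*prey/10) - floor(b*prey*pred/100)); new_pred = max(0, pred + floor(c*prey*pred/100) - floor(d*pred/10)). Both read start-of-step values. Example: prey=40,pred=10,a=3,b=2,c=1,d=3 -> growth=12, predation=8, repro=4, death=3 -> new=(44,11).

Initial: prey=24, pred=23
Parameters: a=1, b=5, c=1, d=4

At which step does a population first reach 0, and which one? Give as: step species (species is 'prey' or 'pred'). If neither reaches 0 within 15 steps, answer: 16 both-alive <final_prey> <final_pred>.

Answer: 1 prey

Derivation:
Step 1: prey: 24+2-27=0; pred: 23+5-9=19
First extinction: prey at step 1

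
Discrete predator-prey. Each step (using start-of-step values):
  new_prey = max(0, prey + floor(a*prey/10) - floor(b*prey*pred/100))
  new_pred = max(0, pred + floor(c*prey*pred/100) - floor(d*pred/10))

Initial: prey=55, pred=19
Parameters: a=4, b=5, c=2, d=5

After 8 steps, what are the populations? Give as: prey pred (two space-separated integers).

Step 1: prey: 55+22-52=25; pred: 19+20-9=30
Step 2: prey: 25+10-37=0; pred: 30+15-15=30
Step 3: prey: 0+0-0=0; pred: 30+0-15=15
Step 4: prey: 0+0-0=0; pred: 15+0-7=8
Step 5: prey: 0+0-0=0; pred: 8+0-4=4
Step 6: prey: 0+0-0=0; pred: 4+0-2=2
Step 7: prey: 0+0-0=0; pred: 2+0-1=1
Step 8: prey: 0+0-0=0; pred: 1+0-0=1

Answer: 0 1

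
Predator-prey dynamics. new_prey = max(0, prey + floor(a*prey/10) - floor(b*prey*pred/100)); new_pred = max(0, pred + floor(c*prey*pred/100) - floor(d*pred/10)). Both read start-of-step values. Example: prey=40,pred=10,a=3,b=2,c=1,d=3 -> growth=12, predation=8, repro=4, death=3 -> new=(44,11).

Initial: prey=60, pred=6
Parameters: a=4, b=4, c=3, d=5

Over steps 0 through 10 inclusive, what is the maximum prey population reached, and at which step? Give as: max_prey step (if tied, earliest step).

Step 1: prey: 60+24-14=70; pred: 6+10-3=13
Step 2: prey: 70+28-36=62; pred: 13+27-6=34
Step 3: prey: 62+24-84=2; pred: 34+63-17=80
Step 4: prey: 2+0-6=0; pred: 80+4-40=44
Step 5: prey: 0+0-0=0; pred: 44+0-22=22
Step 6: prey: 0+0-0=0; pred: 22+0-11=11
Step 7: prey: 0+0-0=0; pred: 11+0-5=6
Step 8: prey: 0+0-0=0; pred: 6+0-3=3
Step 9: prey: 0+0-0=0; pred: 3+0-1=2
Step 10: prey: 0+0-0=0; pred: 2+0-1=1
Max prey = 70 at step 1

Answer: 70 1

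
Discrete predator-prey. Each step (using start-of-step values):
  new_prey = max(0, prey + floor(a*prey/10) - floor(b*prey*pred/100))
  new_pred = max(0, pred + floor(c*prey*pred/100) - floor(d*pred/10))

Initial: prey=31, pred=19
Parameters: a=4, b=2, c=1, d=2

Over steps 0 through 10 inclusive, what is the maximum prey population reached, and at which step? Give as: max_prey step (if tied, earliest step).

Answer: 32 1

Derivation:
Step 1: prey: 31+12-11=32; pred: 19+5-3=21
Step 2: prey: 32+12-13=31; pred: 21+6-4=23
Step 3: prey: 31+12-14=29; pred: 23+7-4=26
Step 4: prey: 29+11-15=25; pred: 26+7-5=28
Step 5: prey: 25+10-14=21; pred: 28+7-5=30
Step 6: prey: 21+8-12=17; pred: 30+6-6=30
Step 7: prey: 17+6-10=13; pred: 30+5-6=29
Step 8: prey: 13+5-7=11; pred: 29+3-5=27
Step 9: prey: 11+4-5=10; pred: 27+2-5=24
Step 10: prey: 10+4-4=10; pred: 24+2-4=22
Max prey = 32 at step 1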